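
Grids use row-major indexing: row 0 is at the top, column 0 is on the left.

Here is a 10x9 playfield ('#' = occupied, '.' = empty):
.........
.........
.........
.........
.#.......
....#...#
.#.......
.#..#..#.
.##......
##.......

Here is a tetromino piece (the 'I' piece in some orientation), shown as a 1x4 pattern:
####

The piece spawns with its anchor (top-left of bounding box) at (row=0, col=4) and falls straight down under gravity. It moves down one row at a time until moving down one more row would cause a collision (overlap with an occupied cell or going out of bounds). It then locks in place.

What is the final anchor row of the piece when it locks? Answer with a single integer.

Spawn at (row=0, col=4). Try each row:
  row 0: fits
  row 1: fits
  row 2: fits
  row 3: fits
  row 4: fits
  row 5: blocked -> lock at row 4

Answer: 4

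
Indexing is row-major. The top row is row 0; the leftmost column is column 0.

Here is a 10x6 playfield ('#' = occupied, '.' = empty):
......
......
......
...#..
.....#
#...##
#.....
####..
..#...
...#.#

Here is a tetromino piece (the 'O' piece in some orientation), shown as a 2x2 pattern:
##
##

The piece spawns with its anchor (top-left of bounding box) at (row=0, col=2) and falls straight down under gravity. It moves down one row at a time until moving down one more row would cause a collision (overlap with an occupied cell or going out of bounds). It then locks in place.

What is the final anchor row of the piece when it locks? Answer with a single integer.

Answer: 1

Derivation:
Spawn at (row=0, col=2). Try each row:
  row 0: fits
  row 1: fits
  row 2: blocked -> lock at row 1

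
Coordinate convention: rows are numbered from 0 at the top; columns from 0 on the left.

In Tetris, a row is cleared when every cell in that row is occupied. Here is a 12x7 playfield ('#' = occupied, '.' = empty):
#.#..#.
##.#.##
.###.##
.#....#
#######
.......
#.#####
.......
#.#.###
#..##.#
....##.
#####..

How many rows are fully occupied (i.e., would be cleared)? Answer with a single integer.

Answer: 1

Derivation:
Check each row:
  row 0: 4 empty cells -> not full
  row 1: 2 empty cells -> not full
  row 2: 2 empty cells -> not full
  row 3: 5 empty cells -> not full
  row 4: 0 empty cells -> FULL (clear)
  row 5: 7 empty cells -> not full
  row 6: 1 empty cell -> not full
  row 7: 7 empty cells -> not full
  row 8: 2 empty cells -> not full
  row 9: 3 empty cells -> not full
  row 10: 5 empty cells -> not full
  row 11: 2 empty cells -> not full
Total rows cleared: 1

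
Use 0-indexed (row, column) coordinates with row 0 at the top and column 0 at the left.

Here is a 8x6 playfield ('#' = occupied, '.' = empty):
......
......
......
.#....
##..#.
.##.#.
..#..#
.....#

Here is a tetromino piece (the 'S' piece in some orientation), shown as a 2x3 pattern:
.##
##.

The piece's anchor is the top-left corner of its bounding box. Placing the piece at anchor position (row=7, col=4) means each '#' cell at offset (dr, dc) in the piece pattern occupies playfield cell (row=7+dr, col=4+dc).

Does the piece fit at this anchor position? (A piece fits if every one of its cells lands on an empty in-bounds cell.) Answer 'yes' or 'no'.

Check each piece cell at anchor (7, 4):
  offset (0,1) -> (7,5): occupied ('#') -> FAIL
  offset (0,2) -> (7,6): out of bounds -> FAIL
  offset (1,0) -> (8,4): out of bounds -> FAIL
  offset (1,1) -> (8,5): out of bounds -> FAIL
All cells valid: no

Answer: no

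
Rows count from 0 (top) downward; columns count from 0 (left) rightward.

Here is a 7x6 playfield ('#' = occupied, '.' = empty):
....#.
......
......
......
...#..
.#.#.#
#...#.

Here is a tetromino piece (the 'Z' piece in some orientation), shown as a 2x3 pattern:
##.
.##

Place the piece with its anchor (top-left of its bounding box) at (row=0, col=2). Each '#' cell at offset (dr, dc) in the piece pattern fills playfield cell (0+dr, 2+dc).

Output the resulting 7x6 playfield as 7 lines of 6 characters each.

Fill (0+0,2+0) = (0,2)
Fill (0+0,2+1) = (0,3)
Fill (0+1,2+1) = (1,3)
Fill (0+1,2+2) = (1,4)

Answer: ..###.
...##.
......
......
...#..
.#.#.#
#...#.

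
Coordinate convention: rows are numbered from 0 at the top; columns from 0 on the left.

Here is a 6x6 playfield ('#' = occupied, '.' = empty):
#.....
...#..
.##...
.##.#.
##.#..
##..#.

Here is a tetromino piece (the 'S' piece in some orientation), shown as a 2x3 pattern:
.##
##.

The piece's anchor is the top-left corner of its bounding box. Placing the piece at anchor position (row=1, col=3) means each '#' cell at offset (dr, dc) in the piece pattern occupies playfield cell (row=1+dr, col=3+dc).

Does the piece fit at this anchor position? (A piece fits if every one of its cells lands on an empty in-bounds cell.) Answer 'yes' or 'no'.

Check each piece cell at anchor (1, 3):
  offset (0,1) -> (1,4): empty -> OK
  offset (0,2) -> (1,5): empty -> OK
  offset (1,0) -> (2,3): empty -> OK
  offset (1,1) -> (2,4): empty -> OK
All cells valid: yes

Answer: yes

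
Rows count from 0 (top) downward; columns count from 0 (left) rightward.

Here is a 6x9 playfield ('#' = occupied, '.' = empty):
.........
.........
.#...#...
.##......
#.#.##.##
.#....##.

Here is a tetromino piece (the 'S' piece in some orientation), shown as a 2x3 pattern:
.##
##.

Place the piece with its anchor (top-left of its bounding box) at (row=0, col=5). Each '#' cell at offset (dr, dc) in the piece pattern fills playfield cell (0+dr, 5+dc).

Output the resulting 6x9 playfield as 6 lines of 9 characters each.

Fill (0+0,5+1) = (0,6)
Fill (0+0,5+2) = (0,7)
Fill (0+1,5+0) = (1,5)
Fill (0+1,5+1) = (1,6)

Answer: ......##.
.....##..
.#...#...
.##......
#.#.##.##
.#....##.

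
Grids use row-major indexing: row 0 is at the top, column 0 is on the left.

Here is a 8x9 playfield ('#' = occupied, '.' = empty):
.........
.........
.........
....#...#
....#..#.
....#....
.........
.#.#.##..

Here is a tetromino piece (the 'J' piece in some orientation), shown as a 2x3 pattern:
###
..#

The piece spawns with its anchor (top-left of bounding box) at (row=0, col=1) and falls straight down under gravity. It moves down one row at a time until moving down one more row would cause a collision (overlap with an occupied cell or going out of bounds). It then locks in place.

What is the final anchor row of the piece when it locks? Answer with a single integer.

Spawn at (row=0, col=1). Try each row:
  row 0: fits
  row 1: fits
  row 2: fits
  row 3: fits
  row 4: fits
  row 5: fits
  row 6: blocked -> lock at row 5

Answer: 5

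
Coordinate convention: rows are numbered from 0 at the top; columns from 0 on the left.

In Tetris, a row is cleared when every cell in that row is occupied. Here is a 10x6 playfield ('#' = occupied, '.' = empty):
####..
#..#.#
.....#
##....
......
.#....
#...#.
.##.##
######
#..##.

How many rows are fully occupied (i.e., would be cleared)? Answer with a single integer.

Answer: 1

Derivation:
Check each row:
  row 0: 2 empty cells -> not full
  row 1: 3 empty cells -> not full
  row 2: 5 empty cells -> not full
  row 3: 4 empty cells -> not full
  row 4: 6 empty cells -> not full
  row 5: 5 empty cells -> not full
  row 6: 4 empty cells -> not full
  row 7: 2 empty cells -> not full
  row 8: 0 empty cells -> FULL (clear)
  row 9: 3 empty cells -> not full
Total rows cleared: 1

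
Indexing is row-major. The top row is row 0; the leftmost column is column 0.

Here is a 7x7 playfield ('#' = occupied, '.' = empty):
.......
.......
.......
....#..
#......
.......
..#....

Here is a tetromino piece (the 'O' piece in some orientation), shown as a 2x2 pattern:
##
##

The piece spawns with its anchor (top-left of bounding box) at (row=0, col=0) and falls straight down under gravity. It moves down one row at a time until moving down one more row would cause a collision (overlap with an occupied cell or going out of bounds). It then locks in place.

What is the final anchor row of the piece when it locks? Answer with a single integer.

Spawn at (row=0, col=0). Try each row:
  row 0: fits
  row 1: fits
  row 2: fits
  row 3: blocked -> lock at row 2

Answer: 2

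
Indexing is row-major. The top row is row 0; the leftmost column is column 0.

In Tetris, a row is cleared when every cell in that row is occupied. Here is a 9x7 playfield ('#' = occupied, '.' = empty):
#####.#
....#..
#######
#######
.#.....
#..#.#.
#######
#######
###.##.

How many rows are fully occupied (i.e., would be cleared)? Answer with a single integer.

Answer: 4

Derivation:
Check each row:
  row 0: 1 empty cell -> not full
  row 1: 6 empty cells -> not full
  row 2: 0 empty cells -> FULL (clear)
  row 3: 0 empty cells -> FULL (clear)
  row 4: 6 empty cells -> not full
  row 5: 4 empty cells -> not full
  row 6: 0 empty cells -> FULL (clear)
  row 7: 0 empty cells -> FULL (clear)
  row 8: 2 empty cells -> not full
Total rows cleared: 4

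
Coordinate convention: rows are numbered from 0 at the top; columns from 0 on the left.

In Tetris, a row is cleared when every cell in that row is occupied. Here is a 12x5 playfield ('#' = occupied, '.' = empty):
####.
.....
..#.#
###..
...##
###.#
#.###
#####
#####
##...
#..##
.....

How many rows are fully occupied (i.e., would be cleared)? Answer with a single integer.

Answer: 2

Derivation:
Check each row:
  row 0: 1 empty cell -> not full
  row 1: 5 empty cells -> not full
  row 2: 3 empty cells -> not full
  row 3: 2 empty cells -> not full
  row 4: 3 empty cells -> not full
  row 5: 1 empty cell -> not full
  row 6: 1 empty cell -> not full
  row 7: 0 empty cells -> FULL (clear)
  row 8: 0 empty cells -> FULL (clear)
  row 9: 3 empty cells -> not full
  row 10: 2 empty cells -> not full
  row 11: 5 empty cells -> not full
Total rows cleared: 2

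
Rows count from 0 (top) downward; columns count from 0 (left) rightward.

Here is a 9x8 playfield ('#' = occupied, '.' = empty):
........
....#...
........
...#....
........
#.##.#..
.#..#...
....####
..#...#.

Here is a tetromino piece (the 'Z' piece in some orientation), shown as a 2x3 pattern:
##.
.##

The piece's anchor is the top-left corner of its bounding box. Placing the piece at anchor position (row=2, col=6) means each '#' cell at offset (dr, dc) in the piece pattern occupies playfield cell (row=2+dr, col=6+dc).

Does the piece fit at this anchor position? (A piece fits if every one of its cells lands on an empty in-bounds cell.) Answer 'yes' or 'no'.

Check each piece cell at anchor (2, 6):
  offset (0,0) -> (2,6): empty -> OK
  offset (0,1) -> (2,7): empty -> OK
  offset (1,1) -> (3,7): empty -> OK
  offset (1,2) -> (3,8): out of bounds -> FAIL
All cells valid: no

Answer: no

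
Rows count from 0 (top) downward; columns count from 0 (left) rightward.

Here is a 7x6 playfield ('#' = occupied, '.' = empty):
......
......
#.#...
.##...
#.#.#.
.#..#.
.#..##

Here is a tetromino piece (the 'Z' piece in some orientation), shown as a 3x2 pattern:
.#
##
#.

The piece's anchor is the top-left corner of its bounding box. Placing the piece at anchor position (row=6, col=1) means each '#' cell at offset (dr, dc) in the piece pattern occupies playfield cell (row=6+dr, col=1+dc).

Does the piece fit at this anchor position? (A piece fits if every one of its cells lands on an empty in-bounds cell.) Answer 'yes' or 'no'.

Check each piece cell at anchor (6, 1):
  offset (0,1) -> (6,2): empty -> OK
  offset (1,0) -> (7,1): out of bounds -> FAIL
  offset (1,1) -> (7,2): out of bounds -> FAIL
  offset (2,0) -> (8,1): out of bounds -> FAIL
All cells valid: no

Answer: no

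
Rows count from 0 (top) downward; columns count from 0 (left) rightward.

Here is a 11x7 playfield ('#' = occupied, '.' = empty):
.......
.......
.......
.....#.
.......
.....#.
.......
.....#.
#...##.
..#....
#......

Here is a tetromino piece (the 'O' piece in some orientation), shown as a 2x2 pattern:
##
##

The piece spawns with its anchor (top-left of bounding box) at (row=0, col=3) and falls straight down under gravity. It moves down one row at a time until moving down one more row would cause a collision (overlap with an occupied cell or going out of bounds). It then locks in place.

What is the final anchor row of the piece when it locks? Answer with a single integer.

Spawn at (row=0, col=3). Try each row:
  row 0: fits
  row 1: fits
  row 2: fits
  row 3: fits
  row 4: fits
  row 5: fits
  row 6: fits
  row 7: blocked -> lock at row 6

Answer: 6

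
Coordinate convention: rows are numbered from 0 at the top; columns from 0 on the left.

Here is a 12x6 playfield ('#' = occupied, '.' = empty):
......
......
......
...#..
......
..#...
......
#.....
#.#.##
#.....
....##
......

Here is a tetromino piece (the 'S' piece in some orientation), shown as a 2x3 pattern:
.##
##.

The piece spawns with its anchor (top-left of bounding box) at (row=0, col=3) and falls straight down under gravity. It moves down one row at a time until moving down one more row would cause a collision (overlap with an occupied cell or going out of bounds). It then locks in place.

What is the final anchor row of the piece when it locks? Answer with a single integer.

Spawn at (row=0, col=3). Try each row:
  row 0: fits
  row 1: fits
  row 2: blocked -> lock at row 1

Answer: 1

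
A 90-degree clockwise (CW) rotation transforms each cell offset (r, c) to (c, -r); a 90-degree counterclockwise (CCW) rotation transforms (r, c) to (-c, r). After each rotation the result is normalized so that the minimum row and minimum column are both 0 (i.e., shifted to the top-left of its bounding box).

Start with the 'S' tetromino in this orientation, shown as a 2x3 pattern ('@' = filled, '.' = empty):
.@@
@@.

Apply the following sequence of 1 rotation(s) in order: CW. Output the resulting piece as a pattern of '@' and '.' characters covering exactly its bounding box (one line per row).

Answer: @.
@@
.@

Derivation:
Start:
.@@
@@.
After rotation 1 (CW):
@.
@@
.@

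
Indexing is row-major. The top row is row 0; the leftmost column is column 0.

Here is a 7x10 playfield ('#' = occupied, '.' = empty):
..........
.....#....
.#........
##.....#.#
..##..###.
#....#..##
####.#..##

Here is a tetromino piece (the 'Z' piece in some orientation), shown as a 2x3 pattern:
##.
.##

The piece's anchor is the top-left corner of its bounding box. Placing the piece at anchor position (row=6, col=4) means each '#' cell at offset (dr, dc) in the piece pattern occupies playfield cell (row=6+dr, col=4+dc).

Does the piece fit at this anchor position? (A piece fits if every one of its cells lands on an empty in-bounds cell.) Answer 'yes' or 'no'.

Check each piece cell at anchor (6, 4):
  offset (0,0) -> (6,4): empty -> OK
  offset (0,1) -> (6,5): occupied ('#') -> FAIL
  offset (1,1) -> (7,5): out of bounds -> FAIL
  offset (1,2) -> (7,6): out of bounds -> FAIL
All cells valid: no

Answer: no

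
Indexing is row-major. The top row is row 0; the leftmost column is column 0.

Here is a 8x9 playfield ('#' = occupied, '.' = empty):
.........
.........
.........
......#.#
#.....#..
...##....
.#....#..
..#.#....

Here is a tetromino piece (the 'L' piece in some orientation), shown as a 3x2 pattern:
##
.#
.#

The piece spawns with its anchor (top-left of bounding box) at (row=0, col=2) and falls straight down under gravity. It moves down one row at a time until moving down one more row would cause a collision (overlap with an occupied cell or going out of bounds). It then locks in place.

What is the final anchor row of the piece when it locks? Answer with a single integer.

Answer: 2

Derivation:
Spawn at (row=0, col=2). Try each row:
  row 0: fits
  row 1: fits
  row 2: fits
  row 3: blocked -> lock at row 2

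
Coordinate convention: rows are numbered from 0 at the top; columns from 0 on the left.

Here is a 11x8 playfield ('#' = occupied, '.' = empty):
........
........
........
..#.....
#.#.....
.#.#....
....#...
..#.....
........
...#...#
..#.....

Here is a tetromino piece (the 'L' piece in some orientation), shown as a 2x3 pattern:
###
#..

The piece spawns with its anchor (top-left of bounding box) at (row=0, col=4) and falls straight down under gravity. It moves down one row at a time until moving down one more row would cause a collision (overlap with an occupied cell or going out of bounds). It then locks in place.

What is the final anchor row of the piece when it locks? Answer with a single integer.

Answer: 4

Derivation:
Spawn at (row=0, col=4). Try each row:
  row 0: fits
  row 1: fits
  row 2: fits
  row 3: fits
  row 4: fits
  row 5: blocked -> lock at row 4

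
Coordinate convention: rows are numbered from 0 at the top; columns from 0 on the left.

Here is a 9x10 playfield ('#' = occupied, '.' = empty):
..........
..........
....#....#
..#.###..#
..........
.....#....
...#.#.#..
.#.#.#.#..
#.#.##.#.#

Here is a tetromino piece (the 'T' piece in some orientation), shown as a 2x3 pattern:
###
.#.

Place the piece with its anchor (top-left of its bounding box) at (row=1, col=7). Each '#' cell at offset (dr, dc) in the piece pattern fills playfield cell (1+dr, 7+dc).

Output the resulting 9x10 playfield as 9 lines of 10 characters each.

Answer: ..........
.......###
....#...##
..#.###..#
..........
.....#....
...#.#.#..
.#.#.#.#..
#.#.##.#.#

Derivation:
Fill (1+0,7+0) = (1,7)
Fill (1+0,7+1) = (1,8)
Fill (1+0,7+2) = (1,9)
Fill (1+1,7+1) = (2,8)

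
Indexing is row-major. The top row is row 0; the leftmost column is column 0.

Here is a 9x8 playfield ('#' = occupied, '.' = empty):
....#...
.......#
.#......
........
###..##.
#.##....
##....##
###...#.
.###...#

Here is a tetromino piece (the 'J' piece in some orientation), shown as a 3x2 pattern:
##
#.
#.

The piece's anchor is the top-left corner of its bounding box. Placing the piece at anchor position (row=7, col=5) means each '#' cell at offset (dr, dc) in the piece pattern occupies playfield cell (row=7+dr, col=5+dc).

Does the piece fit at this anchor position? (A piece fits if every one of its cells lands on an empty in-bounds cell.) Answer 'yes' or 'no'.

Check each piece cell at anchor (7, 5):
  offset (0,0) -> (7,5): empty -> OK
  offset (0,1) -> (7,6): occupied ('#') -> FAIL
  offset (1,0) -> (8,5): empty -> OK
  offset (2,0) -> (9,5): out of bounds -> FAIL
All cells valid: no

Answer: no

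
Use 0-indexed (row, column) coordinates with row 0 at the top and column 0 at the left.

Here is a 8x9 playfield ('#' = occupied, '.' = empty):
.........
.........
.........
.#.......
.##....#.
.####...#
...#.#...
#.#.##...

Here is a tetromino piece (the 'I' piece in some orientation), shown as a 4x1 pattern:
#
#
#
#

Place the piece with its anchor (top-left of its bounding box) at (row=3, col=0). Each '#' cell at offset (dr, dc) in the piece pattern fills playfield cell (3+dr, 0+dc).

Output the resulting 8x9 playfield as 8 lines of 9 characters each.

Fill (3+0,0+0) = (3,0)
Fill (3+1,0+0) = (4,0)
Fill (3+2,0+0) = (5,0)
Fill (3+3,0+0) = (6,0)

Answer: .........
.........
.........
##.......
###....#.
#####...#
#..#.#...
#.#.##...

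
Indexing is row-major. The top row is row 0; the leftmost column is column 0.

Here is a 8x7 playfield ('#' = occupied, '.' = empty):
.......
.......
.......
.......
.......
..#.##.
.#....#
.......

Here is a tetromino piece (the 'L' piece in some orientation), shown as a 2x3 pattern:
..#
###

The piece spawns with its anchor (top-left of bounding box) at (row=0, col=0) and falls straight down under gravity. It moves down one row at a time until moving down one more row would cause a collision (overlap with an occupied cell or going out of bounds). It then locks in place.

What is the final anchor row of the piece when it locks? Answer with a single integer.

Answer: 3

Derivation:
Spawn at (row=0, col=0). Try each row:
  row 0: fits
  row 1: fits
  row 2: fits
  row 3: fits
  row 4: blocked -> lock at row 3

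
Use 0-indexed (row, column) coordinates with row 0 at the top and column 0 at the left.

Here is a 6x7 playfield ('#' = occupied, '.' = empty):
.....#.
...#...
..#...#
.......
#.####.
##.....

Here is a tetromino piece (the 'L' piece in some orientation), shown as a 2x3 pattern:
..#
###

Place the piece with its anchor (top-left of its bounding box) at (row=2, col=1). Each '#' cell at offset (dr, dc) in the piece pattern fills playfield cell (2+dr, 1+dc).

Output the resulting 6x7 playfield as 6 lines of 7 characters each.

Fill (2+0,1+2) = (2,3)
Fill (2+1,1+0) = (3,1)
Fill (2+1,1+1) = (3,2)
Fill (2+1,1+2) = (3,3)

Answer: .....#.
...#...
..##..#
.###...
#.####.
##.....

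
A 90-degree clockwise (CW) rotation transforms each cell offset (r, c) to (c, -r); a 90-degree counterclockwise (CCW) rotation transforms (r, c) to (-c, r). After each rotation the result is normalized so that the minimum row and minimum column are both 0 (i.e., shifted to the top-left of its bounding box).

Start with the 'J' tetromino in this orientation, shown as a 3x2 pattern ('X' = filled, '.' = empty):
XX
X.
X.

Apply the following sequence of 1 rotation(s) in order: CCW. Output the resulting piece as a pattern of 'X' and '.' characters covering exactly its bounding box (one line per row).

Answer: X..
XXX

Derivation:
Start:
XX
X.
X.
After rotation 1 (CCW):
X..
XXX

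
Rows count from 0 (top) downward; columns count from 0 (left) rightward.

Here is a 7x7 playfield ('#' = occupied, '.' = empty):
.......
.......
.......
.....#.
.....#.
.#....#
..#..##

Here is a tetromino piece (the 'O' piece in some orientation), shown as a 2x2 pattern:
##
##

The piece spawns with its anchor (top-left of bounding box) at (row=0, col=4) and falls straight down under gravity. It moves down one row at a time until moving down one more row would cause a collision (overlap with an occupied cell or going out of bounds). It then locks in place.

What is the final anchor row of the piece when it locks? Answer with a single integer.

Spawn at (row=0, col=4). Try each row:
  row 0: fits
  row 1: fits
  row 2: blocked -> lock at row 1

Answer: 1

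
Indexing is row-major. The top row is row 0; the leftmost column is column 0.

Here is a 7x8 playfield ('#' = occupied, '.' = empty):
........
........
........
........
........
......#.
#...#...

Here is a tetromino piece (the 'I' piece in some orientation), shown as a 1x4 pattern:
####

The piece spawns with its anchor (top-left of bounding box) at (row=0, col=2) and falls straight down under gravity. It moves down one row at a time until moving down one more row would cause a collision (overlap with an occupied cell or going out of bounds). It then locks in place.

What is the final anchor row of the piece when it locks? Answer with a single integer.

Answer: 5

Derivation:
Spawn at (row=0, col=2). Try each row:
  row 0: fits
  row 1: fits
  row 2: fits
  row 3: fits
  row 4: fits
  row 5: fits
  row 6: blocked -> lock at row 5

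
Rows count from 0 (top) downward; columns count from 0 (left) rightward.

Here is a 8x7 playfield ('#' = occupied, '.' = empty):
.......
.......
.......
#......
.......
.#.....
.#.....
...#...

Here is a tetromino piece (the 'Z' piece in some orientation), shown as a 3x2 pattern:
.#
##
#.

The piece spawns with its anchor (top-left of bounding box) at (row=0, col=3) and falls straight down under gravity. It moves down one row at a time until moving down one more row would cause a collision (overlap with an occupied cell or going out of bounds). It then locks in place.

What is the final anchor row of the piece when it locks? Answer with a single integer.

Answer: 4

Derivation:
Spawn at (row=0, col=3). Try each row:
  row 0: fits
  row 1: fits
  row 2: fits
  row 3: fits
  row 4: fits
  row 5: blocked -> lock at row 4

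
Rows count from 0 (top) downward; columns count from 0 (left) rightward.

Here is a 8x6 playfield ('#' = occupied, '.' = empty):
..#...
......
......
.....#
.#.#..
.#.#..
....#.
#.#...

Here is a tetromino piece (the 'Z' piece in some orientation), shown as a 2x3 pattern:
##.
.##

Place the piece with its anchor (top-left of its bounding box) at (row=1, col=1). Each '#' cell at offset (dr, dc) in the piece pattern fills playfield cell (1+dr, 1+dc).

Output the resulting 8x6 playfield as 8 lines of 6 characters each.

Fill (1+0,1+0) = (1,1)
Fill (1+0,1+1) = (1,2)
Fill (1+1,1+1) = (2,2)
Fill (1+1,1+2) = (2,3)

Answer: ..#...
.##...
..##..
.....#
.#.#..
.#.#..
....#.
#.#...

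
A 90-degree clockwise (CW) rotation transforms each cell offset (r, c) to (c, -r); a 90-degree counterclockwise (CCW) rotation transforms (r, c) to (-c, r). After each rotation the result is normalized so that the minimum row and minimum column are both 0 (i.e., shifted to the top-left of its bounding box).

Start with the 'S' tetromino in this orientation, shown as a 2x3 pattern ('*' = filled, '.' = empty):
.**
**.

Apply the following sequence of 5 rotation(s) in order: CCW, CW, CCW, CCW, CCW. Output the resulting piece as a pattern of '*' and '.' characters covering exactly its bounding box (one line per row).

Answer: *.
**
.*

Derivation:
Start:
.**
**.
After rotation 1 (CCW):
*.
**
.*
After rotation 2 (CW):
.**
**.
After rotation 3 (CCW):
*.
**
.*
After rotation 4 (CCW):
.**
**.
After rotation 5 (CCW):
*.
**
.*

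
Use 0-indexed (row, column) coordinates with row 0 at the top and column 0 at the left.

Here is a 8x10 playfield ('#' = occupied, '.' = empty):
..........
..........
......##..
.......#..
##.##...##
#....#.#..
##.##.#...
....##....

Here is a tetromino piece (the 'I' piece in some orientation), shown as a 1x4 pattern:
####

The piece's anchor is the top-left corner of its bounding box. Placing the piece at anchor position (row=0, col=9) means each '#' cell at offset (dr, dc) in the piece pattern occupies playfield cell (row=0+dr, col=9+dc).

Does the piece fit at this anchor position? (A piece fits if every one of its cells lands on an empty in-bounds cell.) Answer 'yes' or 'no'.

Check each piece cell at anchor (0, 9):
  offset (0,0) -> (0,9): empty -> OK
  offset (0,1) -> (0,10): out of bounds -> FAIL
  offset (0,2) -> (0,11): out of bounds -> FAIL
  offset (0,3) -> (0,12): out of bounds -> FAIL
All cells valid: no

Answer: no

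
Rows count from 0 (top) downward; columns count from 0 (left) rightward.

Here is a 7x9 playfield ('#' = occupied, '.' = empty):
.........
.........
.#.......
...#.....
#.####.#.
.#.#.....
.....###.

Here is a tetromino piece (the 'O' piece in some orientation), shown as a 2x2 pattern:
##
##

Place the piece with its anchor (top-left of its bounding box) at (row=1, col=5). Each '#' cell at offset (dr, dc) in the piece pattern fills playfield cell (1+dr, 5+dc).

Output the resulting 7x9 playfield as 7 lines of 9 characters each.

Answer: .........
.....##..
.#...##..
...#.....
#.####.#.
.#.#.....
.....###.

Derivation:
Fill (1+0,5+0) = (1,5)
Fill (1+0,5+1) = (1,6)
Fill (1+1,5+0) = (2,5)
Fill (1+1,5+1) = (2,6)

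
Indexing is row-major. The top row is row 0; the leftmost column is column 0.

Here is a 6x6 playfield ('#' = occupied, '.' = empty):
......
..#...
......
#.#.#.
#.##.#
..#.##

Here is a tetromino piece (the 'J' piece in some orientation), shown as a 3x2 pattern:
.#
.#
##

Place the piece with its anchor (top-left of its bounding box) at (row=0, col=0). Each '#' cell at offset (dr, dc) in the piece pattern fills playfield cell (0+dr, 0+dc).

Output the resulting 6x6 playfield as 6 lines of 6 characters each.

Answer: .#....
.##...
##....
#.#.#.
#.##.#
..#.##

Derivation:
Fill (0+0,0+1) = (0,1)
Fill (0+1,0+1) = (1,1)
Fill (0+2,0+0) = (2,0)
Fill (0+2,0+1) = (2,1)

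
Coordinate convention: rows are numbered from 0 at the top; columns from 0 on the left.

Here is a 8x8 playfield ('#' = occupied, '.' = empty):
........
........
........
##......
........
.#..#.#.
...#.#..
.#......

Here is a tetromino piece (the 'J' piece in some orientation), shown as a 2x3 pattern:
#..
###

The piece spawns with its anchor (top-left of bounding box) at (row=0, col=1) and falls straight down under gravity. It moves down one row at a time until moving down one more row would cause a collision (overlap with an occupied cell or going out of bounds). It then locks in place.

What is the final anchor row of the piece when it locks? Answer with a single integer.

Answer: 1

Derivation:
Spawn at (row=0, col=1). Try each row:
  row 0: fits
  row 1: fits
  row 2: blocked -> lock at row 1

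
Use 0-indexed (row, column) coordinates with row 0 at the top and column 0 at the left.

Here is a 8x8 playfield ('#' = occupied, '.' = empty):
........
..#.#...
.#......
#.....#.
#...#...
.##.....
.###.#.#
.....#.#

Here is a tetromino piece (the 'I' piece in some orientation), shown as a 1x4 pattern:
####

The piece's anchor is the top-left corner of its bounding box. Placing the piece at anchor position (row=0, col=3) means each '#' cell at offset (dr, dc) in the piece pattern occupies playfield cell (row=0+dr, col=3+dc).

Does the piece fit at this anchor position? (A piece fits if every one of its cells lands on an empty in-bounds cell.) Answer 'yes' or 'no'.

Answer: yes

Derivation:
Check each piece cell at anchor (0, 3):
  offset (0,0) -> (0,3): empty -> OK
  offset (0,1) -> (0,4): empty -> OK
  offset (0,2) -> (0,5): empty -> OK
  offset (0,3) -> (0,6): empty -> OK
All cells valid: yes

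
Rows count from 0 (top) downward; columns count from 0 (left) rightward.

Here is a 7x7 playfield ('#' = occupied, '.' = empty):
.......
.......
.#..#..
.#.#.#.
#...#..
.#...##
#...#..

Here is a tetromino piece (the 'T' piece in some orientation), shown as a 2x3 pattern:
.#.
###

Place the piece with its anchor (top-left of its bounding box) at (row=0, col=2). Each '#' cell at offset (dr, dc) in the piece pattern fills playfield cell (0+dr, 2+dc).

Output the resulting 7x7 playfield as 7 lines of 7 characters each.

Answer: ...#...
..###..
.#..#..
.#.#.#.
#...#..
.#...##
#...#..

Derivation:
Fill (0+0,2+1) = (0,3)
Fill (0+1,2+0) = (1,2)
Fill (0+1,2+1) = (1,3)
Fill (0+1,2+2) = (1,4)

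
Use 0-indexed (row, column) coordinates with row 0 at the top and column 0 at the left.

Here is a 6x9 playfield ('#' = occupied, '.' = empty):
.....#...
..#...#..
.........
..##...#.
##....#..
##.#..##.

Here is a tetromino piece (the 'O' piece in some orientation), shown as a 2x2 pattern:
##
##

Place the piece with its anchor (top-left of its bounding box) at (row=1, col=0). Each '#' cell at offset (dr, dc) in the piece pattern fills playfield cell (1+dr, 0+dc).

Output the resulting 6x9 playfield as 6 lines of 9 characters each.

Fill (1+0,0+0) = (1,0)
Fill (1+0,0+1) = (1,1)
Fill (1+1,0+0) = (2,0)
Fill (1+1,0+1) = (2,1)

Answer: .....#...
###...#..
##.......
..##...#.
##....#..
##.#..##.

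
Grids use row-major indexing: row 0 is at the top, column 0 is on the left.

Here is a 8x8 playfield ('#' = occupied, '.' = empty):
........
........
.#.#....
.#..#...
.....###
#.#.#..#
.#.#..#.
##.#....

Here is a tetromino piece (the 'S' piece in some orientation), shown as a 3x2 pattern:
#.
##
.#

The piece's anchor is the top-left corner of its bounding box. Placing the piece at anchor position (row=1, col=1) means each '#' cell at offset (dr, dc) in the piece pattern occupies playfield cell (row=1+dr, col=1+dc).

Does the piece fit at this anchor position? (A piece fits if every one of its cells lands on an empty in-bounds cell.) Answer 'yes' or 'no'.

Answer: no

Derivation:
Check each piece cell at anchor (1, 1):
  offset (0,0) -> (1,1): empty -> OK
  offset (1,0) -> (2,1): occupied ('#') -> FAIL
  offset (1,1) -> (2,2): empty -> OK
  offset (2,1) -> (3,2): empty -> OK
All cells valid: no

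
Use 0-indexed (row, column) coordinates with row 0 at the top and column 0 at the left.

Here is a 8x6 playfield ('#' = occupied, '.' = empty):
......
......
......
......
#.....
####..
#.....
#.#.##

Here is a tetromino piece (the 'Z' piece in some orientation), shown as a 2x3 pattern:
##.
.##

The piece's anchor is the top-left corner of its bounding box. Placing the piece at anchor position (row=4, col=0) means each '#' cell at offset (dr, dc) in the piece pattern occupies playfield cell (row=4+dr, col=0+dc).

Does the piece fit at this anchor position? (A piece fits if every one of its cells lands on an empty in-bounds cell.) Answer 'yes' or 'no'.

Check each piece cell at anchor (4, 0):
  offset (0,0) -> (4,0): occupied ('#') -> FAIL
  offset (0,1) -> (4,1): empty -> OK
  offset (1,1) -> (5,1): occupied ('#') -> FAIL
  offset (1,2) -> (5,2): occupied ('#') -> FAIL
All cells valid: no

Answer: no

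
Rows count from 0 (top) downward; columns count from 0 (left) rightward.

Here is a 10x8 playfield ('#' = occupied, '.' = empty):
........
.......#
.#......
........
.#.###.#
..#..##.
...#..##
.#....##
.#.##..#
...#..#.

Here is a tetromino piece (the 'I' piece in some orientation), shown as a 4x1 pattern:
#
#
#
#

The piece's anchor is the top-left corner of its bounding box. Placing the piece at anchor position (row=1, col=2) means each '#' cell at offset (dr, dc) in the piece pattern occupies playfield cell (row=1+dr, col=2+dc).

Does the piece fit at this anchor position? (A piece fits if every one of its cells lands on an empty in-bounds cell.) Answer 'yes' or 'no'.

Answer: yes

Derivation:
Check each piece cell at anchor (1, 2):
  offset (0,0) -> (1,2): empty -> OK
  offset (1,0) -> (2,2): empty -> OK
  offset (2,0) -> (3,2): empty -> OK
  offset (3,0) -> (4,2): empty -> OK
All cells valid: yes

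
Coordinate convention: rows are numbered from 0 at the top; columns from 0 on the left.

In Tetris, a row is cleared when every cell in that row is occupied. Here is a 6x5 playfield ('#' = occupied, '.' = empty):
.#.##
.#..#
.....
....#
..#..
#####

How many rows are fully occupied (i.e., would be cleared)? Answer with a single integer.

Answer: 1

Derivation:
Check each row:
  row 0: 2 empty cells -> not full
  row 1: 3 empty cells -> not full
  row 2: 5 empty cells -> not full
  row 3: 4 empty cells -> not full
  row 4: 4 empty cells -> not full
  row 5: 0 empty cells -> FULL (clear)
Total rows cleared: 1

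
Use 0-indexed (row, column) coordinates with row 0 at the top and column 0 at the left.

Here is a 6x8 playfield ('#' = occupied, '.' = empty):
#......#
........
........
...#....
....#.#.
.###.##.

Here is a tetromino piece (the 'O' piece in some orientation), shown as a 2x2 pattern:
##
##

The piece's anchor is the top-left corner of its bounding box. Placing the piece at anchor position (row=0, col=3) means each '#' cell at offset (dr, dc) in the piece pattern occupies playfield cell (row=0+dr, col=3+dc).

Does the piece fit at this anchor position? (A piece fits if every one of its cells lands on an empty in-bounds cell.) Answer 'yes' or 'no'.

Answer: yes

Derivation:
Check each piece cell at anchor (0, 3):
  offset (0,0) -> (0,3): empty -> OK
  offset (0,1) -> (0,4): empty -> OK
  offset (1,0) -> (1,3): empty -> OK
  offset (1,1) -> (1,4): empty -> OK
All cells valid: yes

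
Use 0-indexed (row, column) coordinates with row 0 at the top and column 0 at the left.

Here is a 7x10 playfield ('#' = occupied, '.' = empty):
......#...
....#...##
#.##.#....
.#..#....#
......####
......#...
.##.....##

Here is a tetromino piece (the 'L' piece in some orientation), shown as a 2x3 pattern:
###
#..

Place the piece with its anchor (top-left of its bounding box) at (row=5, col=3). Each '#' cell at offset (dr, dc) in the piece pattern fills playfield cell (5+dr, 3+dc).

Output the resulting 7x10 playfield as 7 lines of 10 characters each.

Answer: ......#...
....#...##
#.##.#....
.#..#....#
......####
...####...
.###....##

Derivation:
Fill (5+0,3+0) = (5,3)
Fill (5+0,3+1) = (5,4)
Fill (5+0,3+2) = (5,5)
Fill (5+1,3+0) = (6,3)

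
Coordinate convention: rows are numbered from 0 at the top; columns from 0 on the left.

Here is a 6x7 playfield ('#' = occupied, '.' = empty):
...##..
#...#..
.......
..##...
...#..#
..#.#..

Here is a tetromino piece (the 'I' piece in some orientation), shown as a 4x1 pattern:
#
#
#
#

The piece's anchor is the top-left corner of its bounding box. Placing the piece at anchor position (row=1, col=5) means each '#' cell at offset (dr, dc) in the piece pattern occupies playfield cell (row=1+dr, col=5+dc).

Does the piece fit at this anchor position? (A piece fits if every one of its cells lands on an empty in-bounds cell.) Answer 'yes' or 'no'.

Answer: yes

Derivation:
Check each piece cell at anchor (1, 5):
  offset (0,0) -> (1,5): empty -> OK
  offset (1,0) -> (2,5): empty -> OK
  offset (2,0) -> (3,5): empty -> OK
  offset (3,0) -> (4,5): empty -> OK
All cells valid: yes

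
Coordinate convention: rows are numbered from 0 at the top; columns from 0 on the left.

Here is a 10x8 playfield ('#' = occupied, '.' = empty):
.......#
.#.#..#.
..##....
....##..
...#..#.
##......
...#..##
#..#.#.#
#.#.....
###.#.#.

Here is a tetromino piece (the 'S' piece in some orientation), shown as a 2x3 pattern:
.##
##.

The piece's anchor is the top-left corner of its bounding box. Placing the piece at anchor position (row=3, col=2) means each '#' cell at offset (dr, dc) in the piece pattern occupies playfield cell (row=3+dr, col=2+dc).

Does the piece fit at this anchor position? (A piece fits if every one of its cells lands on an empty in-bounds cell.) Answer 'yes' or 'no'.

Answer: no

Derivation:
Check each piece cell at anchor (3, 2):
  offset (0,1) -> (3,3): empty -> OK
  offset (0,2) -> (3,4): occupied ('#') -> FAIL
  offset (1,0) -> (4,2): empty -> OK
  offset (1,1) -> (4,3): occupied ('#') -> FAIL
All cells valid: no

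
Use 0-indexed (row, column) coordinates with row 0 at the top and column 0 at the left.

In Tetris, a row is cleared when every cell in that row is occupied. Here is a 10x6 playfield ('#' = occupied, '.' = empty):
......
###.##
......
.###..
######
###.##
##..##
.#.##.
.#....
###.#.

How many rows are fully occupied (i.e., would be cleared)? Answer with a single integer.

Check each row:
  row 0: 6 empty cells -> not full
  row 1: 1 empty cell -> not full
  row 2: 6 empty cells -> not full
  row 3: 3 empty cells -> not full
  row 4: 0 empty cells -> FULL (clear)
  row 5: 1 empty cell -> not full
  row 6: 2 empty cells -> not full
  row 7: 3 empty cells -> not full
  row 8: 5 empty cells -> not full
  row 9: 2 empty cells -> not full
Total rows cleared: 1

Answer: 1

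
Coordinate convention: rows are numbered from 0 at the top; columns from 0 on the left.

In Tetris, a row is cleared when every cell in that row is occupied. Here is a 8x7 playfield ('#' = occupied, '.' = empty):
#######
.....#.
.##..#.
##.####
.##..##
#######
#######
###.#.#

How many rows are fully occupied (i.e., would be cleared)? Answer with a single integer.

Answer: 3

Derivation:
Check each row:
  row 0: 0 empty cells -> FULL (clear)
  row 1: 6 empty cells -> not full
  row 2: 4 empty cells -> not full
  row 3: 1 empty cell -> not full
  row 4: 3 empty cells -> not full
  row 5: 0 empty cells -> FULL (clear)
  row 6: 0 empty cells -> FULL (clear)
  row 7: 2 empty cells -> not full
Total rows cleared: 3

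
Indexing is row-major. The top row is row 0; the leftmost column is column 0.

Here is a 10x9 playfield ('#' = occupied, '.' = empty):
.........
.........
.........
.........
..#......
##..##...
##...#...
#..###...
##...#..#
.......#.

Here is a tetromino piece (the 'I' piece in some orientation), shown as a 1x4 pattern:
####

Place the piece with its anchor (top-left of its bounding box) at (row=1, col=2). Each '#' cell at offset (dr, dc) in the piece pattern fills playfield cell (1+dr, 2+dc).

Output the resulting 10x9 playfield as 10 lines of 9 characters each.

Answer: .........
..####...
.........
.........
..#......
##..##...
##...#...
#..###...
##...#..#
.......#.

Derivation:
Fill (1+0,2+0) = (1,2)
Fill (1+0,2+1) = (1,3)
Fill (1+0,2+2) = (1,4)
Fill (1+0,2+3) = (1,5)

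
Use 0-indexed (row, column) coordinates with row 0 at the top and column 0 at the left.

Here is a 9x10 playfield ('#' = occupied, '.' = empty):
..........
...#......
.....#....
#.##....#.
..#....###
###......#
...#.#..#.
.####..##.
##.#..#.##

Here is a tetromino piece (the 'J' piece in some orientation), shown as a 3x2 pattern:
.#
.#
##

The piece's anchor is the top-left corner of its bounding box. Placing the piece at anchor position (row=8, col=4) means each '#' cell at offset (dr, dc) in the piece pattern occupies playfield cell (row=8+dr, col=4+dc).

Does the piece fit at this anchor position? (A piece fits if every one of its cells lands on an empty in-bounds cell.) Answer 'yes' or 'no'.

Check each piece cell at anchor (8, 4):
  offset (0,1) -> (8,5): empty -> OK
  offset (1,1) -> (9,5): out of bounds -> FAIL
  offset (2,0) -> (10,4): out of bounds -> FAIL
  offset (2,1) -> (10,5): out of bounds -> FAIL
All cells valid: no

Answer: no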